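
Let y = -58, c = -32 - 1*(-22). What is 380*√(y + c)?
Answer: 760*I*√17 ≈ 3133.6*I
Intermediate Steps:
c = -10 (c = -32 + 22 = -10)
380*√(y + c) = 380*√(-58 - 10) = 380*√(-68) = 380*(2*I*√17) = 760*I*√17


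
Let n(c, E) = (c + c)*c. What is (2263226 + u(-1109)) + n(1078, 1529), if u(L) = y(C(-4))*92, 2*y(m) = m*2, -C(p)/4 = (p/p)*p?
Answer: 4588866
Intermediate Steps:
n(c, E) = 2*c**2 (n(c, E) = (2*c)*c = 2*c**2)
C(p) = -4*p (C(p) = -4*p/p*p = -4*p)
y(m) = m (y(m) = (m*2)/2 = (2*m)/2 = m)
u(L) = 1472 (u(L) = -4*(-4)*92 = 16*92 = 1472)
(2263226 + u(-1109)) + n(1078, 1529) = (2263226 + 1472) + 2*1078**2 = 2264698 + 2*1162084 = 2264698 + 2324168 = 4588866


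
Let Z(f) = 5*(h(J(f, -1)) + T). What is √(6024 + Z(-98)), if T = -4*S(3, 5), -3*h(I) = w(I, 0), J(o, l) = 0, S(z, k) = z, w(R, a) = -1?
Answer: √53691/3 ≈ 77.238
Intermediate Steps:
h(I) = ⅓ (h(I) = -⅓*(-1) = ⅓)
T = -12 (T = -4*3 = -12)
Z(f) = -175/3 (Z(f) = 5*(⅓ - 12) = 5*(-35/3) = -175/3)
√(6024 + Z(-98)) = √(6024 - 175/3) = √(17897/3) = √53691/3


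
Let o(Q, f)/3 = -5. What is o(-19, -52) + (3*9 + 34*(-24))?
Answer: -804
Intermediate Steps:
o(Q, f) = -15 (o(Q, f) = 3*(-5) = -15)
o(-19, -52) + (3*9 + 34*(-24)) = -15 + (3*9 + 34*(-24)) = -15 + (27 - 816) = -15 - 789 = -804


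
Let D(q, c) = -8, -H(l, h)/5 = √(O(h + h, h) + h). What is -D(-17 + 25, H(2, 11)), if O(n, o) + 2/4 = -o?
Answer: 8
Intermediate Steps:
O(n, o) = -½ - o
H(l, h) = -5*I*√2/2 (H(l, h) = -5*√((-½ - h) + h) = -5*I*√2/2)
-D(-17 + 25, H(2, 11)) = -1*(-8) = 8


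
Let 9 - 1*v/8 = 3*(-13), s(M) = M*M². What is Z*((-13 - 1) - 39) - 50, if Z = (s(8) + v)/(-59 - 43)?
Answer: 21194/51 ≈ 415.57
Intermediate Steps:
s(M) = M³
v = 384 (v = 72 - 24*(-13) = 72 - 8*(-39) = 72 + 312 = 384)
Z = -448/51 (Z = (8³ + 384)/(-59 - 43) = (512 + 384)/(-102) = 896*(-1/102) = -448/51 ≈ -8.7843)
Z*((-13 - 1) - 39) - 50 = -448*((-13 - 1) - 39)/51 - 50 = -448*(-14 - 39)/51 - 50 = -448/51*(-53) - 50 = 23744/51 - 50 = 21194/51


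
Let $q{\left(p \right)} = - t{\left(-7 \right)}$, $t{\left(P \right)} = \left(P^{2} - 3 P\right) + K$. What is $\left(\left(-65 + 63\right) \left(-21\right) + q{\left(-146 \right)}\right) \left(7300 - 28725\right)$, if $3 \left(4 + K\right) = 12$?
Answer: $599900$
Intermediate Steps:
$K = 0$ ($K = -4 + \frac{1}{3} \cdot 12 = -4 + 4 = 0$)
$t{\left(P \right)} = P^{2} - 3 P$ ($t{\left(P \right)} = \left(P^{2} - 3 P\right) + 0 = P^{2} - 3 P$)
$q{\left(p \right)} = -70$ ($q{\left(p \right)} = - \left(-7\right) \left(-3 - 7\right) = - \left(-7\right) \left(-10\right) = \left(-1\right) 70 = -70$)
$\left(\left(-65 + 63\right) \left(-21\right) + q{\left(-146 \right)}\right) \left(7300 - 28725\right) = \left(\left(-65 + 63\right) \left(-21\right) - 70\right) \left(7300 - 28725\right) = \left(\left(-2\right) \left(-21\right) - 70\right) \left(-21425\right) = \left(42 - 70\right) \left(-21425\right) = \left(-28\right) \left(-21425\right) = 599900$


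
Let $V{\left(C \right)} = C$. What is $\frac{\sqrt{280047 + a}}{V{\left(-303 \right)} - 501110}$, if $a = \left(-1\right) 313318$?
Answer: $- \frac{7 i \sqrt{679}}{501413} \approx - 0.00036378 i$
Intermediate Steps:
$a = -313318$
$\frac{\sqrt{280047 + a}}{V{\left(-303 \right)} - 501110} = \frac{\sqrt{280047 - 313318}}{-303 - 501110} = \frac{\sqrt{-33271}}{-501413} = 7 i \sqrt{679} \left(- \frac{1}{501413}\right) = - \frac{7 i \sqrt{679}}{501413}$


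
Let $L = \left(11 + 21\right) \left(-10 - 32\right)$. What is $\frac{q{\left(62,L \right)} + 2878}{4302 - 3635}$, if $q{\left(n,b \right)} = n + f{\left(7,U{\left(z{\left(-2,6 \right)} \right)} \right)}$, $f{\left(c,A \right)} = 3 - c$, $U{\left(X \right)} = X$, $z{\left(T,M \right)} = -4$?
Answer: $\frac{2936}{667} \approx 4.4018$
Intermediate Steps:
$L = -1344$ ($L = 32 \left(-42\right) = -1344$)
$q{\left(n,b \right)} = -4 + n$ ($q{\left(n,b \right)} = n + \left(3 - 7\right) = n - 4 = -4 + n$)
$\frac{q{\left(62,L \right)} + 2878}{4302 - 3635} = \frac{\left(-4 + 62\right) + 2878}{4302 - 3635} = \frac{58 + 2878}{667} = 2936 \cdot \frac{1}{667} = \frac{2936}{667}$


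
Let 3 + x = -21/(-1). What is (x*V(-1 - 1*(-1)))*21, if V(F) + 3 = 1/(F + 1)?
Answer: -756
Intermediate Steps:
x = 18 (x = -3 - 21/(-1) = -3 - 21*(-1) = -3 + 21 = 18)
V(F) = -3 + 1/(1 + F) (V(F) = -3 + 1/(F + 1) = -3 + 1/(1 + F))
(x*V(-1 - 1*(-1)))*21 = (18*((-2 - 3*(-1 - 1*(-1)))/(1 + (-1 - 1*(-1)))))*21 = (18*((-2 - 3*(-1 + 1))/(1 + (-1 + 1))))*21 = (18*((-2 - 3*0)/(1 + 0)))*21 = (18*((-2 + 0)/1))*21 = (18*(1*(-2)))*21 = (18*(-2))*21 = -36*21 = -756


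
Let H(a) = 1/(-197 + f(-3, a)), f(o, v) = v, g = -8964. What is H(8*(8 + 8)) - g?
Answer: 618515/69 ≈ 8964.0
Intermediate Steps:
H(a) = 1/(-197 + a)
H(8*(8 + 8)) - g = 1/(-197 + 8*(8 + 8)) - 1*(-8964) = 1/(-197 + 8*16) + 8964 = 1/(-197 + 128) + 8964 = 1/(-69) + 8964 = -1/69 + 8964 = 618515/69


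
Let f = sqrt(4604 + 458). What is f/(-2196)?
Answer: -sqrt(5062)/2196 ≈ -0.032399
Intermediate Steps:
f = sqrt(5062) ≈ 71.148
f/(-2196) = sqrt(5062)/(-2196) = sqrt(5062)*(-1/2196) = -sqrt(5062)/2196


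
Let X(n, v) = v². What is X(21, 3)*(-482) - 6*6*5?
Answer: -4518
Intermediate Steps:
X(21, 3)*(-482) - 6*6*5 = 3²*(-482) - 6*6*5 = 9*(-482) - 36*5 = -4338 - 180 = -4518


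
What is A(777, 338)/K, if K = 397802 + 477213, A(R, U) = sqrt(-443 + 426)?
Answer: I*sqrt(17)/875015 ≈ 4.712e-6*I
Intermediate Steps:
A(R, U) = I*sqrt(17) (A(R, U) = sqrt(-17) = I*sqrt(17))
K = 875015
A(777, 338)/K = (I*sqrt(17))/875015 = (I*sqrt(17))*(1/875015) = I*sqrt(17)/875015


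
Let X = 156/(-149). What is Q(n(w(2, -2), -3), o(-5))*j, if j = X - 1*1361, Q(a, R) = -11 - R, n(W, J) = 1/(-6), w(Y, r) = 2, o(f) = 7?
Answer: 3653010/149 ≈ 24517.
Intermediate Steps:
X = -156/149 (X = 156*(-1/149) = -156/149 ≈ -1.0470)
n(W, J) = -⅙
j = -202945/149 (j = -156/149 - 1*1361 = -156/149 - 1361 = -202945/149 ≈ -1362.0)
Q(n(w(2, -2), -3), o(-5))*j = (-11 - 1*7)*(-202945/149) = (-11 - 7)*(-202945/149) = -18*(-202945/149) = 3653010/149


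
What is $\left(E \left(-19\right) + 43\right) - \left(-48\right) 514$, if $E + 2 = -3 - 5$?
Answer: $24905$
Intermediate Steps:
$E = -10$ ($E = -2 - 8 = -10$)
$\left(E \left(-19\right) + 43\right) - \left(-48\right) 514 = \left(\left(-10\right) \left(-19\right) + 43\right) - \left(-48\right) 514 = \left(190 + 43\right) - -24672 = 233 + 24672 = 24905$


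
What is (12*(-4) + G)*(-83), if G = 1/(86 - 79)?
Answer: 27805/7 ≈ 3972.1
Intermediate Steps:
G = ⅐ (G = 1/7 = ⅐ ≈ 0.14286)
(12*(-4) + G)*(-83) = (12*(-4) + ⅐)*(-83) = (-48 + ⅐)*(-83) = -335/7*(-83) = 27805/7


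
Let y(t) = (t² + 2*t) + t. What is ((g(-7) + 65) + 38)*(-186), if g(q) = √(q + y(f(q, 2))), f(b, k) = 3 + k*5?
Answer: -19158 - 186*√201 ≈ -21795.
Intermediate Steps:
f(b, k) = 3 + 5*k
y(t) = t² + 3*t
g(q) = √(208 + q) (g(q) = √(q + (3 + 5*2)*(3 + (3 + 5*2))) = √(q + (3 + 10)*(3 + (3 + 10))) = √(q + 13*(3 + 13)) = √(q + 13*16) = √(q + 208) = √(208 + q))
((g(-7) + 65) + 38)*(-186) = ((√(208 - 7) + 65) + 38)*(-186) = ((√201 + 65) + 38)*(-186) = ((65 + √201) + 38)*(-186) = (103 + √201)*(-186) = -19158 - 186*√201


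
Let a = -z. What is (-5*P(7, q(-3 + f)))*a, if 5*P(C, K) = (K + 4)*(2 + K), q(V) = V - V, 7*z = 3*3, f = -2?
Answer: 72/7 ≈ 10.286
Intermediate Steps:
z = 9/7 (z = (3*3)/7 = (1/7)*9 = 9/7 ≈ 1.2857)
q(V) = 0
a = -9/7 (a = -1*9/7 = -9/7 ≈ -1.2857)
P(C, K) = (2 + K)*(4 + K)/5 (P(C, K) = ((K + 4)*(2 + K))/5 = ((4 + K)*(2 + K))/5 = ((2 + K)*(4 + K))/5 = (2 + K)*(4 + K)/5)
(-5*P(7, q(-3 + f)))*a = -5*(8/5 + (1/5)*0**2 + (6/5)*0)*(-9/7) = -5*(8/5 + (1/5)*0 + 0)*(-9/7) = -5*(8/5 + 0 + 0)*(-9/7) = -5*8/5*(-9/7) = -8*(-9/7) = 72/7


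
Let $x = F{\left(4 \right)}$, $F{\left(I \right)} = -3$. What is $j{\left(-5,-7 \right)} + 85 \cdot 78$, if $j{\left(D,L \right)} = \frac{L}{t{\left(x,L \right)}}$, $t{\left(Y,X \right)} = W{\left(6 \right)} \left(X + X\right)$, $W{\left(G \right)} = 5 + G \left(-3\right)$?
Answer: $\frac{172379}{26} \approx 6630.0$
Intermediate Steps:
$x = -3$
$W{\left(G \right)} = 5 - 3 G$
$t{\left(Y,X \right)} = - 26 X$ ($t{\left(Y,X \right)} = \left(5 - 18\right) \left(X + X\right) = \left(5 - 18\right) 2 X = - 13 \cdot 2 X = - 26 X$)
$j{\left(D,L \right)} = - \frac{1}{26}$ ($j{\left(D,L \right)} = \frac{L}{\left(-26\right) L} = L \left(- \frac{1}{26 L}\right) = - \frac{1}{26}$)
$j{\left(-5,-7 \right)} + 85 \cdot 78 = - \frac{1}{26} + 85 \cdot 78 = - \frac{1}{26} + 6630 = \frac{172379}{26}$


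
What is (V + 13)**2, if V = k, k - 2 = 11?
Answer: 676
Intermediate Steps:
k = 13 (k = 2 + 11 = 13)
V = 13
(V + 13)**2 = (13 + 13)**2 = 26**2 = 676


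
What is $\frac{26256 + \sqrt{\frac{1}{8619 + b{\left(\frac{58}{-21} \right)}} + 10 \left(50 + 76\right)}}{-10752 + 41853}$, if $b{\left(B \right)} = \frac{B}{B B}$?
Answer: $\frac{8752}{10367} + \frac{\sqrt{314850106835958}}{15546798981} \approx 0.84536$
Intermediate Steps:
$b{\left(B \right)} = \frac{1}{B}$ ($b{\left(B \right)} = \frac{B}{B^{2}} = \frac{1}{B}$)
$\frac{26256 + \sqrt{\frac{1}{8619 + b{\left(\frac{58}{-21} \right)}} + 10 \left(50 + 76\right)}}{-10752 + 41853} = \frac{26256 + \sqrt{\frac{1}{8619 + \frac{1}{58 \frac{1}{-21}}} + 10 \left(50 + 76\right)}}{-10752 + 41853} = \frac{26256 + \sqrt{\frac{1}{8619 + \frac{1}{58 \left(- \frac{1}{21}\right)}} + 10 \cdot 126}}{31101} = \left(26256 + \sqrt{\frac{1}{8619 + \frac{1}{- \frac{58}{21}}} + 1260}\right) \frac{1}{31101} = \left(26256 + \sqrt{\frac{1}{8619 - \frac{21}{58}} + 1260}\right) \frac{1}{31101} = \left(26256 + \sqrt{\frac{1}{\frac{499881}{58}} + 1260}\right) \frac{1}{31101} = \left(26256 + \sqrt{\frac{58}{499881} + 1260}\right) \frac{1}{31101} = \left(26256 + \sqrt{\frac{629850118}{499881}}\right) \frac{1}{31101} = \left(26256 + \frac{\sqrt{314850106835958}}{499881}\right) \frac{1}{31101} = \frac{8752}{10367} + \frac{\sqrt{314850106835958}}{15546798981}$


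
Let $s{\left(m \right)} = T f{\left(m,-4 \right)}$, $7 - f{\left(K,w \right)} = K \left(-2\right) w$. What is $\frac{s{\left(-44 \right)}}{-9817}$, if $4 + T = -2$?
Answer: $\frac{2154}{9817} \approx 0.21942$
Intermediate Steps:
$f{\left(K,w \right)} = 7 + 2 K w$ ($f{\left(K,w \right)} = 7 - K \left(-2\right) w = 7 - - 2 K w = 7 + 2 K w$)
$T = -6$ ($T = -4 - 2 = -6$)
$s{\left(m \right)} = -42 + 48 m$ ($s{\left(m \right)} = - 6 \left(7 + 2 m \left(-4\right)\right) = - 6 \left(7 - 8 m\right) = -42 + 48 m$)
$\frac{s{\left(-44 \right)}}{-9817} = \frac{-42 + 48 \left(-44\right)}{-9817} = \left(-42 - 2112\right) \left(- \frac{1}{9817}\right) = \left(-2154\right) \left(- \frac{1}{9817}\right) = \frac{2154}{9817}$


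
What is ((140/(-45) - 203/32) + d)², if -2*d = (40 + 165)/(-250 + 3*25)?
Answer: 7992538801/101606400 ≈ 78.662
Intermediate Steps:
d = 41/70 (d = -(40 + 165)/(2*(-250 + 3*25)) = -205/(2*(-250 + 75)) = -205/(2*(-175)) = -205*(-1)/(2*175) = -½*(-41/35) = 41/70 ≈ 0.58571)
((140/(-45) - 203/32) + d)² = ((140/(-45) - 203/32) + 41/70)² = ((140*(-1/45) - 203*1/32) + 41/70)² = ((-28/9 - 203/32) + 41/70)² = (-2723/288 + 41/70)² = (-89401/10080)² = 7992538801/101606400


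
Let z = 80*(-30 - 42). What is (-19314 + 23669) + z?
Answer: -1405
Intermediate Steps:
z = -5760 (z = 80*(-72) = -5760)
(-19314 + 23669) + z = (-19314 + 23669) - 5760 = 4355 - 5760 = -1405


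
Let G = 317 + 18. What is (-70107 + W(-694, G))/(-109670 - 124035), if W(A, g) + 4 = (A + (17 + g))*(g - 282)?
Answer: 88237/233705 ≈ 0.37756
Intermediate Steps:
G = 335
W(A, g) = -4 + (-282 + g)*(17 + A + g) (W(A, g) = -4 + (A + (17 + g))*(g - 282) = -4 + (17 + A + g)*(-282 + g) = -4 + (-282 + g)*(17 + A + g))
(-70107 + W(-694, G))/(-109670 - 124035) = (-70107 + (-4798 + 335**2 - 282*(-694) - 265*335 - 694*335))/(-109670 - 124035) = (-70107 + (-4798 + 112225 + 195708 - 88775 - 232490))/(-233705) = (-70107 - 18130)*(-1/233705) = -88237*(-1/233705) = 88237/233705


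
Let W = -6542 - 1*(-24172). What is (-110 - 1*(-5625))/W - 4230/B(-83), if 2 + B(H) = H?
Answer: 3001747/59942 ≈ 50.078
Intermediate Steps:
W = 17630 (W = -6542 + 24172 = 17630)
B(H) = -2 + H
(-110 - 1*(-5625))/W - 4230/B(-83) = (-110 - 1*(-5625))/17630 - 4230/(-2 - 83) = (-110 + 5625)*(1/17630) - 4230/(-85) = 5515*(1/17630) - 4230*(-1/85) = 1103/3526 + 846/17 = 3001747/59942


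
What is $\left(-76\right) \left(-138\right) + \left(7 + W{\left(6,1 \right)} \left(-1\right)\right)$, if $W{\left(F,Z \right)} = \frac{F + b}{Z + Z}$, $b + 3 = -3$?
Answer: $10495$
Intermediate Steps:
$b = -6$ ($b = -3 - 3 = -6$)
$W{\left(F,Z \right)} = \frac{-6 + F}{2 Z}$ ($W{\left(F,Z \right)} = \frac{F - 6}{Z + Z} = \frac{-6 + F}{2 Z}$)
$\left(-76\right) \left(-138\right) + \left(7 + W{\left(6,1 \right)} \left(-1\right)\right) = \left(-76\right) \left(-138\right) + \left(7 + \frac{-6 + 6}{2 \cdot 1} \left(-1\right)\right) = 10488 + \left(7 + \frac{1}{2} \cdot 1 \cdot 0 \left(-1\right)\right) = 10488 + \left(7 + 0 \left(-1\right)\right) = 10488 + \left(7 + 0\right) = 10488 + 7 = 10495$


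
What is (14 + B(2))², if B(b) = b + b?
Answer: 324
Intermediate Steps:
B(b) = 2*b
(14 + B(2))² = (14 + 2*2)² = (14 + 4)² = 18² = 324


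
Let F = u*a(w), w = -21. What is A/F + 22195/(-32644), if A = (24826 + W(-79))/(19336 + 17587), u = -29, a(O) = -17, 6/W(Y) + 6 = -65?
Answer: -28627628372795/42189620363236 ≈ -0.67855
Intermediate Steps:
W(Y) = -6/71 (W(Y) = 6/(-6 - 65) = 6/(-71) = 6*(-1/71) = -6/71)
F = 493 (F = -29*(-17) = 493)
A = 1762640/2621533 (A = (24826 - 6/71)/(19336 + 17587) = (1762640/71)/36923 = (1762640/71)*(1/36923) = 1762640/2621533 ≈ 0.67237)
A/F + 22195/(-32644) = (1762640/2621533)/493 + 22195/(-32644) = (1762640/2621533)*(1/493) + 22195*(-1/32644) = 1762640/1292415769 - 22195/32644 = -28627628372795/42189620363236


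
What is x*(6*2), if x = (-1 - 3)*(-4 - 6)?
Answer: 480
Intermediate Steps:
x = 40 (x = -4*(-10) = 40)
x*(6*2) = 40*(6*2) = 40*12 = 480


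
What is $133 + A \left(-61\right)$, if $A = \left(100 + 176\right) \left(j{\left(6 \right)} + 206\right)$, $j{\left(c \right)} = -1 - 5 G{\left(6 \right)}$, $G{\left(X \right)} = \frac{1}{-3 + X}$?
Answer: $-3423187$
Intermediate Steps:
$j{\left(c \right)} = - \frac{8}{3}$ ($j{\left(c \right)} = -1 - \frac{5}{-3 + 6} = -1 - \frac{5}{3} = - \frac{8}{3}$)
$A = 56120$ ($A = \left(100 + 176\right) \left(- \frac{8}{3} + 206\right) = 276 \cdot \frac{610}{3} = 56120$)
$133 + A \left(-61\right) = 133 + 56120 \left(-61\right) = 133 - 3423320 = -3423187$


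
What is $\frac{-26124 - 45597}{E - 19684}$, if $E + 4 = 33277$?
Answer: $- \frac{71721}{13589} \approx -5.2779$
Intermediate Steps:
$E = 33273$ ($E = -4 + 33277 = 33273$)
$\frac{-26124 - 45597}{E - 19684} = \frac{-26124 - 45597}{33273 - 19684} = - \frac{71721}{13589}$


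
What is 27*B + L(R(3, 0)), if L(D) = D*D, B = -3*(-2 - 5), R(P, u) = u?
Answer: 567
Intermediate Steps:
B = 21 (B = -3*(-7) = 21)
L(D) = D²
27*B + L(R(3, 0)) = 27*21 + 0² = 567 + 0 = 567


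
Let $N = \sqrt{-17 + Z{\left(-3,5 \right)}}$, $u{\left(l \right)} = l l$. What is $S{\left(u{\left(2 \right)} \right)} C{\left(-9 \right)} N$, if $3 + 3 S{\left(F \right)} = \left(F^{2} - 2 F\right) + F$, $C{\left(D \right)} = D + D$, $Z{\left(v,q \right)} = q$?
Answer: $- 108 i \sqrt{3} \approx - 187.06 i$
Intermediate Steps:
$C{\left(D \right)} = 2 D$
$u{\left(l \right)} = l^{2}$
$N = 2 i \sqrt{3}$ ($N = \sqrt{-17 + 5} = \sqrt{-12} = 2 i \sqrt{3} \approx 3.4641 i$)
$S{\left(F \right)} = -1 - \frac{F}{3} + \frac{F^{2}}{3}$ ($S{\left(F \right)} = -1 + \frac{\left(F^{2} - 2 F\right) + F}{3} = -1 + \frac{F^{2} - F}{3} = -1 + \left(- \frac{F}{3} + \frac{F^{2}}{3}\right) = -1 - \frac{F}{3} + \frac{F^{2}}{3}$)
$S{\left(u{\left(2 \right)} \right)} C{\left(-9 \right)} N = \left(-1 - \frac{2^{2}}{3} + \frac{\left(2^{2}\right)^{2}}{3}\right) 2 \left(-9\right) 2 i \sqrt{3} = \left(-1 - \frac{4}{3} + \frac{4^{2}}{3}\right) \left(-18\right) 2 i \sqrt{3} = \left(-1 - \frac{4}{3} + \frac{1}{3} \cdot 16\right) \left(-18\right) 2 i \sqrt{3} = \left(-1 - \frac{4}{3} + \frac{16}{3}\right) \left(-18\right) 2 i \sqrt{3} = 3 \left(-18\right) 2 i \sqrt{3} = - 54 \cdot 2 i \sqrt{3} = - 108 i \sqrt{3}$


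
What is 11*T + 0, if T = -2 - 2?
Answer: -44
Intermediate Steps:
T = -4
11*T + 0 = 11*(-4) + 0 = -44 + 0 = -44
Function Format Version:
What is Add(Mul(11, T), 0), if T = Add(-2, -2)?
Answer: -44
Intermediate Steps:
T = -4
Add(Mul(11, T), 0) = Add(Mul(11, -4), 0) = Add(-44, 0) = -44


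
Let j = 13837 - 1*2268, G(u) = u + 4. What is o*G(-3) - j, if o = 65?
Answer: -11504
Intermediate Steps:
G(u) = 4 + u
j = 11569 (j = 13837 - 2268 = 11569)
o*G(-3) - j = 65*(4 - 3) - 1*11569 = 65*1 - 11569 = 65 - 11569 = -11504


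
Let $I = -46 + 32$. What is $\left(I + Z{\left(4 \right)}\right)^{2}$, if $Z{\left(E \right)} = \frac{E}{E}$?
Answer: $169$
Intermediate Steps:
$I = -14$
$Z{\left(E \right)} = 1$
$\left(I + Z{\left(4 \right)}\right)^{2} = \left(-14 + 1\right)^{2} = \left(-13\right)^{2} = 169$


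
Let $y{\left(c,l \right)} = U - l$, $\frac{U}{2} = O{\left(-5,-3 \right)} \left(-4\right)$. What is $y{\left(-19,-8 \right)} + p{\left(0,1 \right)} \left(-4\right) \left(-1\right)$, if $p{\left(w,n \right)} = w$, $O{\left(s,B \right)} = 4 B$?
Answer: $104$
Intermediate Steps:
$U = 96$ ($U = 2 \cdot 4 \left(-3\right) \left(-4\right) = 2 \left(\left(-12\right) \left(-4\right)\right) = 2 \cdot 48 = 96$)
$y{\left(c,l \right)} = 96 - l$
$y{\left(-19,-8 \right)} + p{\left(0,1 \right)} \left(-4\right) \left(-1\right) = \left(96 - -8\right) + 0 \left(-4\right) \left(-1\right) = \left(96 + 8\right) + 0 \left(-1\right) = 104 + 0 = 104$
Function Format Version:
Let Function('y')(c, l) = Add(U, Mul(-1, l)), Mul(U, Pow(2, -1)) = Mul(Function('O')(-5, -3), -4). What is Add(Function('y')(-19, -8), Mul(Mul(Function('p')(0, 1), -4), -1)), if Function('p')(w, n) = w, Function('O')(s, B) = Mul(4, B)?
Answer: 104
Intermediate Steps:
U = 96 (U = Mul(2, Mul(Mul(4, -3), -4)) = Mul(2, Mul(-12, -4)) = Mul(2, 48) = 96)
Function('y')(c, l) = Add(96, Mul(-1, l))
Add(Function('y')(-19, -8), Mul(Mul(Function('p')(0, 1), -4), -1)) = Add(Add(96, Mul(-1, -8)), Mul(Mul(0, -4), -1)) = Add(Add(96, 8), Mul(0, -1)) = Add(104, 0) = 104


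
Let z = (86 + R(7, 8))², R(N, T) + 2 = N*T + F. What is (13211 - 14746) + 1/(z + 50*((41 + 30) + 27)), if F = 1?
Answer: -38038834/24781 ≈ -1535.0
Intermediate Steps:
R(N, T) = -1 + N*T (R(N, T) = -2 + (N*T + 1) = -2 + (1 + N*T) = -1 + N*T)
z = 19881 (z = (86 + (-1 + 7*8))² = (86 + (-1 + 56))² = (86 + 55)² = 141² = 19881)
(13211 - 14746) + 1/(z + 50*((41 + 30) + 27)) = (13211 - 14746) + 1/(19881 + 50*((41 + 30) + 27)) = -1535 + 1/(19881 + 50*(71 + 27)) = -1535 + 1/(19881 + 50*98) = -1535 + 1/(19881 + 4900) = -1535 + 1/24781 = -38038834/24781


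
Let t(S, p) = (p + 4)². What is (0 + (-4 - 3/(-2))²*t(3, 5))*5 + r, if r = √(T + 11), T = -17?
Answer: 10125/4 + I*√6 ≈ 2531.3 + 2.4495*I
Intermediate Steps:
t(S, p) = (4 + p)²
r = I*√6 (r = √(-17 + 11) = √(-6) = I*√6 ≈ 2.4495*I)
(0 + (-4 - 3/(-2))²*t(3, 5))*5 + r = (0 + (-4 - 3/(-2))²*(4 + 5)²)*5 + I*√6 = (0 + (-4 - 3*(-½))²*9²)*5 + I*√6 = (0 + (-4 + 3/2)²*81)*5 + I*√6 = (0 + (-5/2)²*81)*5 + I*√6 = (0 + (25/4)*81)*5 + I*√6 = (0 + 2025/4)*5 + I*√6 = (2025/4)*5 + I*√6 = 10125/4 + I*√6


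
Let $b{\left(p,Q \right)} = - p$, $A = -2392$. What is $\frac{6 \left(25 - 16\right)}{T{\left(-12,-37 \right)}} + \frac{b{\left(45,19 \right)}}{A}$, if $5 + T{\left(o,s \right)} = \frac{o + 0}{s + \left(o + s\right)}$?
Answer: $- \frac{5544819}{499928} \approx -11.091$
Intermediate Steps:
$T{\left(o,s \right)} = -5 + \frac{o}{o + 2 s}$ ($T{\left(o,s \right)} = -5 + \frac{o + 0}{s + \left(o + s\right)} = -5 + \frac{o}{o + 2 s}$)
$\frac{6 \left(25 - 16\right)}{T{\left(-12,-37 \right)}} + \frac{b{\left(45,19 \right)}}{A} = \frac{6 \left(25 - 16\right)}{2 \frac{1}{-12 + 2 \left(-37\right)} \left(\left(-5\right) \left(-37\right) - -24\right)} + \frac{\left(-1\right) 45}{-2392} = \frac{6 \cdot 9}{2 \frac{1}{-12 - 74} \left(185 + 24\right)} - - \frac{45}{2392} = \frac{54}{2 \frac{1}{-86} \cdot 209} + \frac{45}{2392} = \frac{54}{2 \left(- \frac{1}{86}\right) 209} + \frac{45}{2392} = \frac{54}{- \frac{209}{43}} + \frac{45}{2392} = 54 \left(- \frac{43}{209}\right) + \frac{45}{2392} = - \frac{2322}{209} + \frac{45}{2392} = - \frac{5544819}{499928}$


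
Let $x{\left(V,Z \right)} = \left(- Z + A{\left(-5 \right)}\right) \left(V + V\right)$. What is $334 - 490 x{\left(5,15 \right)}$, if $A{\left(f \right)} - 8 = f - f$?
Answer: $34634$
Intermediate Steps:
$A{\left(f \right)} = 8$ ($A{\left(f \right)} = 8 + \left(f - f\right) = 8 + 0 = 8$)
$x{\left(V,Z \right)} = 2 V \left(8 - Z\right)$ ($x{\left(V,Z \right)} = \left(- Z + 8\right) \left(V + V\right) = \left(8 - Z\right) 2 V = 2 V \left(8 - Z\right)$)
$334 - 490 x{\left(5,15 \right)} = 334 - 490 \cdot 2 \cdot 5 \left(8 - 15\right) = 334 - 490 \cdot 2 \cdot 5 \left(-7\right) = 334 - -34300 = 334 + 34300 = 34634$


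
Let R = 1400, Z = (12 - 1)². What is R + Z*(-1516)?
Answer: -182036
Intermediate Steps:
Z = 121 (Z = 11² = 121)
R + Z*(-1516) = 1400 + 121*(-1516) = 1400 - 183436 = -182036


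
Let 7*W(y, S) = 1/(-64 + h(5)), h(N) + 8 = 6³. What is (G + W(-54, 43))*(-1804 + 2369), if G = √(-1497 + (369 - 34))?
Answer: 565/1008 + 565*I*√1162 ≈ 0.56052 + 19260.0*I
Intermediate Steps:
h(N) = 208 (h(N) = -8 + 6³ = -8 + 216 = 208)
W(y, S) = 1/1008 (W(y, S) = 1/(7*(-64 + 208)) = (⅐)/144 = (⅐)*(1/144) = 1/1008)
G = I*√1162 (G = √(-1497 + 335) = √(-1162) = I*√1162 ≈ 34.088*I)
(G + W(-54, 43))*(-1804 + 2369) = (I*√1162 + 1/1008)*(-1804 + 2369) = (1/1008 + I*√1162)*565 = 565/1008 + 565*I*√1162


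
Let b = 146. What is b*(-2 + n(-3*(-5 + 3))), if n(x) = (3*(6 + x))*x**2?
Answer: 188924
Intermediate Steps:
n(x) = x**2*(18 + 3*x) (n(x) = (18 + 3*x)*x**2 = x**2*(18 + 3*x))
b*(-2 + n(-3*(-5 + 3))) = 146*(-2 + 3*(-3*(-5 + 3))**2*(6 - 3*(-5 + 3))) = 146*(-2 + 3*(-3*(-2))**2*(6 - 3*(-2))) = 146*(-2 + 3*6**2*(6 + 6)) = 146*(-2 + 3*36*12) = 146*(-2 + 1296) = 146*1294 = 188924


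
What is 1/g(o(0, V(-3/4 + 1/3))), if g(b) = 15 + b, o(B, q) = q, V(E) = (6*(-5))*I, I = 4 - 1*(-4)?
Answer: -1/225 ≈ -0.0044444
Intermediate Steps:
I = 8 (I = 4 + 4 = 8)
V(E) = -240 (V(E) = (6*(-5))*8 = -30*8 = -240)
1/g(o(0, V(-3/4 + 1/3))) = 1/(15 - 240) = 1/(-225) = -1/225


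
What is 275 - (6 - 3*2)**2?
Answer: 275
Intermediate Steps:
275 - (6 - 3*2)**2 = 275 - (6 - 6)**2 = 275 - 1*0**2 = 275 - 1*0 = 275 + 0 = 275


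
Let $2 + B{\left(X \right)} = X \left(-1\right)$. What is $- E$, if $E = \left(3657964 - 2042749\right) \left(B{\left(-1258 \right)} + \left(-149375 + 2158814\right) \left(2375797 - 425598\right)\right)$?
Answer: $-6329714119606322655$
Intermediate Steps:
$B{\left(X \right)} = -2 - X$ ($B{\left(X \right)} = -2 + X \left(-1\right) = -2 - X$)
$E = 6329714119606322655$ ($E = \left(3657964 - 2042749\right) \left(\left(-2 - -1258\right) + \left(-149375 + 2158814\right) \left(2375797 - 425598\right)\right) = 1615215 \left(\left(-2 + 1258\right) + 2009439 \cdot 1950199\right) = 1615215 \left(1256 + 3918805928361\right) = 1615215 \cdot 3918805929617 = 6329714119606322655$)
$- E = \left(-1\right) 6329714119606322655 = -6329714119606322655$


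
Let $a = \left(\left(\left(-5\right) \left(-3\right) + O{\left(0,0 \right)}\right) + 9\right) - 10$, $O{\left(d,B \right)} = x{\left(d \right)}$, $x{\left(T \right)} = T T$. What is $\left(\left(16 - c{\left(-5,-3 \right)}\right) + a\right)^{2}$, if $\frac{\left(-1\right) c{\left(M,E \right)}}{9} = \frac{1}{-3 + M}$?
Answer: $\frac{53361}{64} \approx 833.77$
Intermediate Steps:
$x{\left(T \right)} = T^{2}$
$c{\left(M,E \right)} = - \frac{9}{-3 + M}$
$O{\left(d,B \right)} = d^{2}$
$a = 14$ ($a = \left(\left(\left(-5\right) \left(-3\right) + 0^{2}\right) + 9\right) - 10 = \left(\left(15 + 0\right) + 9\right) - 10 = \left(15 + 9\right) - 10 = 24 - 10 = 14$)
$\left(\left(16 - c{\left(-5,-3 \right)}\right) + a\right)^{2} = \left(\left(16 - - \frac{9}{-3 - 5}\right) + 14\right)^{2} = \left(\left(16 - - \frac{9}{-8}\right) + 14\right)^{2} = \left(\left(16 - \left(-9\right) \left(- \frac{1}{8}\right)\right) + 14\right)^{2} = \left(\left(16 - \frac{9}{8}\right) + 14\right)^{2} = \left(\frac{119}{8} + 14\right)^{2} = \left(\frac{231}{8}\right)^{2} = \frac{53361}{64}$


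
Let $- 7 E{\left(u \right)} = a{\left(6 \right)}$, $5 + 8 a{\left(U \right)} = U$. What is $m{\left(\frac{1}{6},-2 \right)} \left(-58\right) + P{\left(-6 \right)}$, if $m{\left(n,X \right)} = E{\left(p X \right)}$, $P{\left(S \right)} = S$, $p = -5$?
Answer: $- \frac{139}{28} \approx -4.9643$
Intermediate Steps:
$a{\left(U \right)} = - \frac{5}{8} + \frac{U}{8}$
$E{\left(u \right)} = - \frac{1}{56}$ ($E{\left(u \right)} = - \frac{- \frac{5}{8} + \frac{1}{8} \cdot 6}{7} = - \frac{- \frac{5}{8} + \frac{3}{4}}{7} = \left(- \frac{1}{7}\right) \frac{1}{8} = - \frac{1}{56}$)
$m{\left(n,X \right)} = - \frac{1}{56}$
$m{\left(\frac{1}{6},-2 \right)} \left(-58\right) + P{\left(-6 \right)} = \left(- \frac{1}{56}\right) \left(-58\right) - 6 = \frac{29}{28} - 6 = - \frac{139}{28}$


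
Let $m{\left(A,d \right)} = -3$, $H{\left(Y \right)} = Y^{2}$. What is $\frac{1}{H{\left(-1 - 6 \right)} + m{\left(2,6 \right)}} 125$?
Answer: $\frac{125}{46} \approx 2.7174$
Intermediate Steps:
$\frac{1}{H{\left(-1 - 6 \right)} + m{\left(2,6 \right)}} 125 = \frac{1}{\left(-1 - 6\right)^{2} - 3} \cdot 125 = \frac{1}{\left(-7\right)^{2} - 3} \cdot 125 = \frac{1}{49 - 3} \cdot 125 = \frac{1}{46} \cdot 125 = \frac{125}{46}$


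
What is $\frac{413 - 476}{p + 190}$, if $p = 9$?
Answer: $- \frac{63}{199} \approx -0.31658$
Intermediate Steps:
$\frac{413 - 476}{p + 190} = \frac{413 - 476}{9 + 190} = - \frac{63}{199}$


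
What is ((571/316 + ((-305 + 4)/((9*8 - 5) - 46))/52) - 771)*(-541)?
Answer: 1282566553/3081 ≈ 4.1628e+5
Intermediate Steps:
((571/316 + ((-305 + 4)/((9*8 - 5) - 46))/52) - 771)*(-541) = ((571*(1/316) - 301/((72 - 5) - 46)*(1/52)) - 771)*(-541) = ((571/316 - 301/(67 - 46)*(1/52)) - 771)*(-541) = ((571/316 - 301/21*(1/52)) - 771)*(-541) = ((571/316 - 301*1/21*(1/52)) - 771)*(-541) = ((571/316 - 43/3*1/52) - 771)*(-541) = ((571/316 - 43/156) - 771)*(-541) = (4718/3081 - 771)*(-541) = -2370733/3081*(-541) = 1282566553/3081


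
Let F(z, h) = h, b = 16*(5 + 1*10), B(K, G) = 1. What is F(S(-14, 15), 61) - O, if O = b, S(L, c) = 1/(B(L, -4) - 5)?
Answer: -179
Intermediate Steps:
S(L, c) = -¼ (S(L, c) = 1/(1 - 5) = 1/(-4) = -¼)
b = 240 (b = 16*(5 + 10) = 16*15 = 240)
O = 240
F(S(-14, 15), 61) - O = 61 - 1*240 = 61 - 240 = -179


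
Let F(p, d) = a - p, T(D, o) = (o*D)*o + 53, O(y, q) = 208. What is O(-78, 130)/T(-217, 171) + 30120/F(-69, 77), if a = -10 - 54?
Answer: 9555937412/1586311 ≈ 6024.0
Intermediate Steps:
a = -64
T(D, o) = 53 + D*o² (T(D, o) = (D*o)*o + 53 = D*o² + 53 = 53 + D*o²)
F(p, d) = -64 - p
O(-78, 130)/T(-217, 171) + 30120/F(-69, 77) = 208/(53 - 217*171²) + 30120/(-64 - 1*(-69)) = 208/(53 - 217*29241) + 30120/(-64 + 69) = 208/(53 - 6345297) + 30120/5 = 208/(-6345244) + 30120*(⅕) = 208*(-1/6345244) + 6024 = -52/1586311 + 6024 = 9555937412/1586311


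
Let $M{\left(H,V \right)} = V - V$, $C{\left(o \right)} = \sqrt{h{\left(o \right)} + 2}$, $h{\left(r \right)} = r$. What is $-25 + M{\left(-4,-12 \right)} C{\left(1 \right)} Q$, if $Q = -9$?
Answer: $-25$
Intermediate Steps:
$C{\left(o \right)} = \sqrt{2 + o}$ ($C{\left(o \right)} = \sqrt{o + 2} = \sqrt{2 + o}$)
$M{\left(H,V \right)} = 0$
$-25 + M{\left(-4,-12 \right)} C{\left(1 \right)} Q = -25 + 0 \sqrt{2 + 1} \left(-9\right) = -25 + 0 \sqrt{3} \left(-9\right) = -25 + 0 \left(- 9 \sqrt{3}\right) = -25 + 0 = -25$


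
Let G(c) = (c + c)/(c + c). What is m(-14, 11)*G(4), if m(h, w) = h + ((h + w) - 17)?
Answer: -34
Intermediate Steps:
m(h, w) = -17 + w + 2*h (m(h, w) = h + (-17 + h + w) = -17 + w + 2*h)
G(c) = 1 (G(c) = (2*c)/((2*c)) = (2*c)*(1/(2*c)) = 1)
m(-14, 11)*G(4) = (-17 + 11 + 2*(-14))*1 = (-17 + 11 - 28)*1 = -34*1 = -34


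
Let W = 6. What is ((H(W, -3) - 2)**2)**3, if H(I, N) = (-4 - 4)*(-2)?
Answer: 7529536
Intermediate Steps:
H(I, N) = 16 (H(I, N) = -8*(-2) = 16)
((H(W, -3) - 2)**2)**3 = ((16 - 2)**2)**3 = (14**2)**3 = 196**3 = 7529536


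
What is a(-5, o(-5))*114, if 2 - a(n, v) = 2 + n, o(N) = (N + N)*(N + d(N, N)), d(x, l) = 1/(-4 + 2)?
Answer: 570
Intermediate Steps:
d(x, l) = -½ (d(x, l) = 1/(-2) = -½)
o(N) = 2*N*(-½ + N) (o(N) = (N + N)*(N - ½) = (2*N)*(-½ + N) = 2*N*(-½ + N))
a(n, v) = -n (a(n, v) = 2 - (2 + n) = 2 + (-2 - n) = -n)
a(-5, o(-5))*114 = -1*(-5)*114 = 5*114 = 570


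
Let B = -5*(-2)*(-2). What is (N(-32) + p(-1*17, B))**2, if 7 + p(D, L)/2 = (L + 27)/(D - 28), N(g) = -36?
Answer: 5125696/2025 ≈ 2531.2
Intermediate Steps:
B = -20 (B = 10*(-2) = -20)
p(D, L) = -14 + 2*(27 + L)/(-28 + D) (p(D, L) = -14 + 2*((L + 27)/(D - 28)) = -14 + 2*((27 + L)/(-28 + D)) = -14 + 2*(27 + L)/(-28 + D))
(N(-32) + p(-1*17, B))**2 = (-36 + 2*(223 - 20 - (-7)*17)/(-28 - 1*17))**2 = (-36 + 2*(223 - 20 - 7*(-17))/(-28 - 17))**2 = (-36 + 2*(223 - 20 + 119)/(-45))**2 = (-36 + 2*(-1/45)*322)**2 = (-36 - 644/45)**2 = (-2264/45)**2 = 5125696/2025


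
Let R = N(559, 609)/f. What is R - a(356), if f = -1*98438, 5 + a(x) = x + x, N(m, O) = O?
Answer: -69596275/98438 ≈ -707.01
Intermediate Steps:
a(x) = -5 + 2*x (a(x) = -5 + (x + x) = -5 + 2*x)
f = -98438
R = -609/98438 (R = 609/(-98438) = 609*(-1/98438) = -609/98438 ≈ -0.0061866)
R - a(356) = -609/98438 - (-5 + 2*356) = -609/98438 - (-5 + 712) = -609/98438 - 1*707 = -609/98438 - 707 = -69596275/98438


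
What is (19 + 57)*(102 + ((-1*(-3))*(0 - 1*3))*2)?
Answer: 6384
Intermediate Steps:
(19 + 57)*(102 + ((-1*(-3))*(0 - 1*3))*2) = 76*(102 + (3*(0 - 3))*2) = 76*(102 + (3*(-3))*2) = 76*(102 - 9*2) = 76*(102 - 18) = 76*84 = 6384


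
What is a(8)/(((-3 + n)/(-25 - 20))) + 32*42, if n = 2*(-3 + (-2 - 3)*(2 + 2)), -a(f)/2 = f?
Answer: 65136/49 ≈ 1329.3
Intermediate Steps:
a(f) = -2*f
n = -46 (n = 2*(-3 - 5*4) = 2*(-3 - 20) = 2*(-23) = -46)
a(8)/(((-3 + n)/(-25 - 20))) + 32*42 = (-2*8)/(((-3 - 46)/(-25 - 20))) + 32*42 = -16/((-49/(-45))) + 1344 = -16/((-49*(-1/45))) + 1344 = -16/49/45 + 1344 = -16*45/49 + 1344 = -720/49 + 1344 = 65136/49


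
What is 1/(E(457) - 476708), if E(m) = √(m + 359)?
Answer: -119177/56812629112 - √51/56812629112 ≈ -2.0978e-6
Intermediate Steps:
E(m) = √(359 + m)
1/(E(457) - 476708) = 1/(√(359 + 457) - 476708) = 1/(√816 - 476708) = 1/(4*√51 - 476708) = 1/(-476708 + 4*√51)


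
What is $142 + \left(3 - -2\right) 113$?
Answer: $707$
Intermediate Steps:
$142 + \left(3 - -2\right) 113 = 142 + \left(3 + 2\right) 113 = 142 + 5 \cdot 113 = 142 + 565 = 707$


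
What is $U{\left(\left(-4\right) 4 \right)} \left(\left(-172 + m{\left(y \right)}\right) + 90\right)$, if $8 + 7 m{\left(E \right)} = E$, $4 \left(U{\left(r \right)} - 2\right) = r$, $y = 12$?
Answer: $\frac{1140}{7} \approx 162.86$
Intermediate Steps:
$U{\left(r \right)} = 2 + \frac{r}{4}$
$m{\left(E \right)} = - \frac{8}{7} + \frac{E}{7}$
$U{\left(\left(-4\right) 4 \right)} \left(\left(-172 + m{\left(y \right)}\right) + 90\right) = \left(2 + \frac{\left(-4\right) 4}{4}\right) \left(\left(-172 + \left(- \frac{8}{7} + \frac{1}{7} \cdot 12\right)\right) + 90\right) = \left(2 + \frac{1}{4} \left(-16\right)\right) \left(\left(-172 + \left(- \frac{8}{7} + \frac{12}{7}\right)\right) + 90\right) = \left(2 - 4\right) \left(\left(-172 + \frac{4}{7}\right) + 90\right) = - 2 \left(- \frac{1200}{7} + 90\right) = \left(-2\right) \left(- \frac{570}{7}\right) = \frac{1140}{7}$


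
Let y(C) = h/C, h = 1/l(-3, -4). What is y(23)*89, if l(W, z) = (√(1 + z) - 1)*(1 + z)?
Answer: 89/276 + 89*I*√3/276 ≈ 0.32246 + 0.55852*I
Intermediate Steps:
l(W, z) = (1 + z)*(-1 + √(1 + z)) (l(W, z) = (-1 + √(1 + z))*(1 + z) = (1 + z)*(-1 + √(1 + z)))
h = 1/(3 - 3*I*√3) (h = 1/(-1 + √(1 - 4) - 1*(-4) - 4*√(1 - 4)) = 1/(-1 + √(-3) + 4 - 4*I*√3) = 1/(-1 + I*√3 + 4 - 4*I*√3) = 1/(3 - 3*I*√3) ≈ 0.083333 + 0.14434*I)
y(C) = (1/12 + I*√3/12)/C
y(23)*89 = ((⅓)*I/(23*(I + √3)))*89 = ((⅓)*I*(1/23)/(I + √3))*89 = (I/(69*(I + √3)))*89 = 89*I/(69*(I + √3))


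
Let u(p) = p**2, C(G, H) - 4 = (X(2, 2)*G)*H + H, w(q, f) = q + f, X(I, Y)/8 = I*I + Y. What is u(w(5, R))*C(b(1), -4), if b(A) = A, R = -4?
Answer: -192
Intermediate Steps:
X(I, Y) = 8*Y + 8*I**2 (X(I, Y) = 8*(I*I + Y) = 8*(I**2 + Y) = 8*(Y + I**2) = 8*Y + 8*I**2)
w(q, f) = f + q
C(G, H) = 4 + H + 48*G*H (C(G, H) = 4 + (((8*2 + 8*2**2)*G)*H + H) = 4 + (((16 + 8*4)*G)*H + H) = 4 + (((16 + 32)*G)*H + H) = 4 + ((48*G)*H + H) = 4 + (48*G*H + H) = 4 + (H + 48*G*H) = 4 + H + 48*G*H)
u(w(5, R))*C(b(1), -4) = (-4 + 5)**2*(4 - 4 + 48*1*(-4)) = 1**2*(4 - 4 - 192) = 1*(-192) = -192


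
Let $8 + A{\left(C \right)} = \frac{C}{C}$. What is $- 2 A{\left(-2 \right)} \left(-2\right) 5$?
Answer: $-140$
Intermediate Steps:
$A{\left(C \right)} = -7$ ($A{\left(C \right)} = -8 + \frac{C}{C} = -8 + 1 = -7$)
$- 2 A{\left(-2 \right)} \left(-2\right) 5 = - 2 \left(-7\right) \left(-2\right) 5 = - 2 \cdot 14 \cdot 5 = \left(-2\right) 70 = -140$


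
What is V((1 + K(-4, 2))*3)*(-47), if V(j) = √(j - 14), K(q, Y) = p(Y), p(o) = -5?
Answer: -47*I*√26 ≈ -239.65*I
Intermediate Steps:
K(q, Y) = -5
V(j) = √(-14 + j)
V((1 + K(-4, 2))*3)*(-47) = √(-14 + (1 - 5)*3)*(-47) = √(-14 - 4*3)*(-47) = √(-14 - 12)*(-47) = √(-26)*(-47) = (I*√26)*(-47) = -47*I*√26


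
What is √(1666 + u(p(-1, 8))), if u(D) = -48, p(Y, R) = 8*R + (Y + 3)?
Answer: √1618 ≈ 40.224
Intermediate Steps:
p(Y, R) = 3 + Y + 8*R (p(Y, R) = 8*R + (3 + Y) = 3 + Y + 8*R)
√(1666 + u(p(-1, 8))) = √(1666 - 48) = √1618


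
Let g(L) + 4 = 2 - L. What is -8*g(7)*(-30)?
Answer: -2160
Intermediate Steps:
g(L) = -2 - L (g(L) = -4 + (2 - L) = -2 - L)
-8*g(7)*(-30) = -8*(-2 - 1*7)*(-30) = -8*(-2 - 7)*(-30) = -8*(-9)*(-30) = 72*(-30) = -2160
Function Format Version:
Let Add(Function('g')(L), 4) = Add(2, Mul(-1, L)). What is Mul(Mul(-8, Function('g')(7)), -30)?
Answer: -2160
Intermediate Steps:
Function('g')(L) = Add(-2, Mul(-1, L)) (Function('g')(L) = Add(-4, Add(2, Mul(-1, L))) = Add(-2, Mul(-1, L)))
Mul(Mul(-8, Function('g')(7)), -30) = Mul(Mul(-8, Add(-2, Mul(-1, 7))), -30) = Mul(Mul(-8, Add(-2, -7)), -30) = Mul(Mul(-8, -9), -30) = Mul(72, -30) = -2160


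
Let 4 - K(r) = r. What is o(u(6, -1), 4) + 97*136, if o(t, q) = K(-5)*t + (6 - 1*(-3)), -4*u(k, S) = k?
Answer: 26375/2 ≈ 13188.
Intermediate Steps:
K(r) = 4 - r
u(k, S) = -k/4
o(t, q) = 9 + 9*t (o(t, q) = (4 - 1*(-5))*t + (6 - 1*(-3)) = (4 + 5)*t + (6 + 3) = 9*t + 9 = 9 + 9*t)
o(u(6, -1), 4) + 97*136 = (9 + 9*(-¼*6)) + 97*136 = (9 + 9*(-3/2)) + 13192 = (9 - 27/2) + 13192 = -9/2 + 13192 = 26375/2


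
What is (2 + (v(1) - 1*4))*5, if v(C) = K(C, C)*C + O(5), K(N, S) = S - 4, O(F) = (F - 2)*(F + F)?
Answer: 125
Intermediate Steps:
O(F) = 2*F*(-2 + F) (O(F) = (-2 + F)*(2*F) = 2*F*(-2 + F))
K(N, S) = -4 + S
v(C) = 30 + C*(-4 + C) (v(C) = (-4 + C)*C + 2*5*(-2 + 5) = C*(-4 + C) + 2*5*3 = C*(-4 + C) + 30 = 30 + C*(-4 + C))
(2 + (v(1) - 1*4))*5 = (2 + ((30 + 1*(-4 + 1)) - 1*4))*5 = (2 + ((30 + 1*(-3)) - 4))*5 = (2 + ((30 - 3) - 4))*5 = (2 + (27 - 4))*5 = (2 + 23)*5 = 25*5 = 125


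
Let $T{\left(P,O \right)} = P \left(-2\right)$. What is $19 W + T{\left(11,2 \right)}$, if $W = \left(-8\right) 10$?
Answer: $-1542$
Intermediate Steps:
$T{\left(P,O \right)} = - 2 P$
$W = -80$
$19 W + T{\left(11,2 \right)} = 19 \left(-80\right) - 22 = -1520 - 22 = -1542$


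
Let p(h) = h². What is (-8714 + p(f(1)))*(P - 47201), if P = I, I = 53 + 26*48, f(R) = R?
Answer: 399926700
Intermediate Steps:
I = 1301 (I = 53 + 1248 = 1301)
P = 1301
(-8714 + p(f(1)))*(P - 47201) = (-8714 + 1²)*(1301 - 47201) = (-8714 + 1)*(-45900) = -8713*(-45900) = 399926700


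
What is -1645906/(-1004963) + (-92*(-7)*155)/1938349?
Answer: 470093665122/278281289441 ≈ 1.6893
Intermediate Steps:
-1645906/(-1004963) + (-92*(-7)*155)/1938349 = -1645906*(-1/1004963) + (644*155)*(1/1938349) = 1645906/1004963 + 99820*(1/1938349) = 1645906/1004963 + 14260/276907 = 470093665122/278281289441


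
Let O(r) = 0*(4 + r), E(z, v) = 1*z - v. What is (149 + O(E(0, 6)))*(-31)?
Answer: -4619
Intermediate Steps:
E(z, v) = z - v
O(r) = 0
(149 + O(E(0, 6)))*(-31) = (149 + 0)*(-31) = 149*(-31) = -4619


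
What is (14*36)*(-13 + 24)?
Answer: 5544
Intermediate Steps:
(14*36)*(-13 + 24) = 504*11 = 5544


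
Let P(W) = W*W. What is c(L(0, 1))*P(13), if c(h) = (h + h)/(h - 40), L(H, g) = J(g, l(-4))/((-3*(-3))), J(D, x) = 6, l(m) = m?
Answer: -338/59 ≈ -5.7288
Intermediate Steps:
P(W) = W²
L(H, g) = ⅔ (L(H, g) = 6/((-3*(-3))) = 6/9 = 6*(⅑) = ⅔)
c(h) = 2*h/(-40 + h) (c(h) = (2*h)/(-40 + h) = 2*h/(-40 + h))
c(L(0, 1))*P(13) = (2*(⅔)/(-40 + ⅔))*13² = (2*(⅔)/(-118/3))*169 = (2*(⅔)*(-3/118))*169 = -2/59*169 = -338/59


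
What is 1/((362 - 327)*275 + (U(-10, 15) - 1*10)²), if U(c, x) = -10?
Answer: 1/10025 ≈ 9.9751e-5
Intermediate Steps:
1/((362 - 327)*275 + (U(-10, 15) - 1*10)²) = 1/((362 - 327)*275 + (-10 - 1*10)²) = 1/(35*275 + (-10 - 10)²) = 1/(9625 + (-20)²) = 1/(9625 + 400) = 1/10025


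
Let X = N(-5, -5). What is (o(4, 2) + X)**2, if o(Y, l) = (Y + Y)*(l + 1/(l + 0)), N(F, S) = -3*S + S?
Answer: 900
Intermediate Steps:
N(F, S) = -2*S
o(Y, l) = 2*Y*(l + 1/l) (o(Y, l) = (2*Y)*(l + 1/l) = 2*Y*(l + 1/l))
X = 10 (X = -2*(-5) = 10)
(o(4, 2) + X)**2 = (2*4*(1 + 2**2)/2 + 10)**2 = (2*4*(1/2)*(1 + 4) + 10)**2 = (2*4*(1/2)*5 + 10)**2 = (20 + 10)**2 = 30**2 = 900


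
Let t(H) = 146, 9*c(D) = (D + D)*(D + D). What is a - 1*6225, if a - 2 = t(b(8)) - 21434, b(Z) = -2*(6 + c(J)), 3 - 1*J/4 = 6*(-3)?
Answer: -27511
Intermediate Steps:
J = 84 (J = 12 - 24*(-3) = 12 - 4*(-18) = 12 + 72 = 84)
c(D) = 4*D²/9 (c(D) = ((D + D)*(D + D))/9 = ((2*D)*(2*D))/9 = (4*D²)/9 = 4*D²/9)
b(Z) = -6284 (b(Z) = -2*(6 + (4/9)*84²) = -2*(6 + (4/9)*7056) = -2*(6 + 3136) = -2*3142 = -6284)
a = -21286 (a = 2 + (146 - 21434) = 2 - 21288 = -21286)
a - 1*6225 = -21286 - 1*6225 = -21286 - 6225 = -27511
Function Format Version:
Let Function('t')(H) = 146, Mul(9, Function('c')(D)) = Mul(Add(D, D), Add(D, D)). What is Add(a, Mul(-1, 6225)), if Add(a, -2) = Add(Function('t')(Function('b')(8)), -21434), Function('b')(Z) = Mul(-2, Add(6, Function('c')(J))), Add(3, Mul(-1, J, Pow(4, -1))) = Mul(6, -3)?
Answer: -27511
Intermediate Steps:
J = 84 (J = Add(12, Mul(-4, Mul(6, -3))) = Add(12, Mul(-4, -18)) = Add(12, 72) = 84)
Function('c')(D) = Mul(Rational(4, 9), Pow(D, 2)) (Function('c')(D) = Mul(Rational(1, 9), Mul(Add(D, D), Add(D, D))) = Mul(Rational(1, 9), Mul(Mul(2, D), Mul(2, D))) = Mul(Rational(1, 9), Mul(4, Pow(D, 2))) = Mul(Rational(4, 9), Pow(D, 2)))
Function('b')(Z) = -6284 (Function('b')(Z) = Mul(-2, Add(6, Mul(Rational(4, 9), Pow(84, 2)))) = Mul(-2, Add(6, Mul(Rational(4, 9), 7056))) = Mul(-2, Add(6, 3136)) = Mul(-2, 3142) = -6284)
a = -21286 (a = Add(2, Add(146, -21434)) = Add(2, -21288) = -21286)
Add(a, Mul(-1, 6225)) = Add(-21286, Mul(-1, 6225)) = Add(-21286, -6225) = -27511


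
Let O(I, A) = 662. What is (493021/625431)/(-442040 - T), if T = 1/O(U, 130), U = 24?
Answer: -326379902/183020174362311 ≈ -1.7833e-6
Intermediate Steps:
T = 1/662 ≈ 0.0015106
(493021/625431)/(-442040 - T) = (493021/625431)/(-442040 - 1*1/662) = (493021*(1/625431))/(-442040 - 1/662) = 493021/(625431*(-292630481/662)) = (493021/625431)*(-662/292630481) = -326379902/183020174362311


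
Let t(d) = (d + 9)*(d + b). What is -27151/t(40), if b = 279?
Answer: -27151/15631 ≈ -1.7370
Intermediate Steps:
t(d) = (9 + d)*(279 + d) (t(d) = (d + 9)*(d + 279) = (9 + d)*(279 + d))
-27151/t(40) = -27151/(2511 + 40**2 + 288*40) = -27151/(2511 + 1600 + 11520) = -27151/15631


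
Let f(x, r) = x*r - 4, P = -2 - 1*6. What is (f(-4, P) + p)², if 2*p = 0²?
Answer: 784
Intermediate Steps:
P = -8 (P = -2 - 6 = -8)
p = 0 (p = (½)*0² = (½)*0 = 0)
f(x, r) = -4 + r*x (f(x, r) = r*x - 4 = -4 + r*x)
(f(-4, P) + p)² = ((-4 - 8*(-4)) + 0)² = ((-4 + 32) + 0)² = (28 + 0)² = 28² = 784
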